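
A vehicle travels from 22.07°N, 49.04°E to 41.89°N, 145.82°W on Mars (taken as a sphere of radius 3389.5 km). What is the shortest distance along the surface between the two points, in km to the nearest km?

In radians: φ₁ = 0.3852, φ₂ = 0.7311, Δλ = 165.140° = 2.8822 rad.
Haversine: a = sin²(Δφ/2) + cos φ₁ cos φ₂ sin²(Δλ/2) = 0.0296 + (0.9267)(0.7444)(0.9833) = 0.70796.
Central angle c = 2·arcsin(√a) = 1.99976 rad.
Distance = R·c = 3389.5 × 1.9998 ≈ 6778 km.

6778 km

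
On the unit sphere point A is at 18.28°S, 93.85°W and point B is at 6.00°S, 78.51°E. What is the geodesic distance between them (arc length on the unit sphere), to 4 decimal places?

2.6979

In radians: φ₁ = -0.3190, φ₂ = -0.1047, Δλ = 172.360° = 3.0082 rad.
Haversine: a = sin²(Δφ/2) + cos φ₁ cos φ₂ sin²(Δλ/2) = 0.0114 + (0.9495)(0.9945)(0.9956) = 0.95158.
Central angle c = 2·arcsin(√a) = 2.69788 rad.
On the unit sphere the arc length equals the central angle: 2.6979.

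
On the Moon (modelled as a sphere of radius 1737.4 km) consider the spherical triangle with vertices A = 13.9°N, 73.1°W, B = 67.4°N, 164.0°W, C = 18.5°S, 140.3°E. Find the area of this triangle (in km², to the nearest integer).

6438533 km²

Side lengths (central angles): a = 1.6585, b = 2.5769, c = 1.3532 rad; semiperimeter s = 2.7943.
By l'Huilier's theorem, tan(E/4) = √[tan(s/2) tan((s−a)/2) tan((s−b)/2) tan((s−c)/2)], giving spherical excess E = 2.1330 rad.
Area = E·R² = 2.1330 × (1737.4)² ≈ 6438533 km².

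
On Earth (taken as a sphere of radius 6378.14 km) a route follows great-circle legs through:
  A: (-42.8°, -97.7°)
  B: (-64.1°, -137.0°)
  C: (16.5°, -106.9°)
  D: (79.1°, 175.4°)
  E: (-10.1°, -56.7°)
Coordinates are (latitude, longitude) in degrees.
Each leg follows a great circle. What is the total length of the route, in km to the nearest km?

32592 km

Leg A→B: central angle 0.5371 rad, distance 3425.5 km.
Leg B→C: central angle 1.4637 rad, distance 9336.0 km.
Leg C→D: central angle 1.2477 rad, distance 7957.9 km.
Leg D→E: central angle 1.8614 rad, distance 11872.5 km.
Total: 3425.5 + 9336.0 + 7957.9 + 11872.5 ≈ 32592 km.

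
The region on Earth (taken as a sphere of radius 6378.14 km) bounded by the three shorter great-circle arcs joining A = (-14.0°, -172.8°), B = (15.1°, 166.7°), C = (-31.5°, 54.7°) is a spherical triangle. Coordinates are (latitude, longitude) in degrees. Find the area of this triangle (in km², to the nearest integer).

Side lengths (central angles): a = 2.0314, b = 2.0181, c = 0.6190 rad; semiperimeter s = 2.3343.
By l'Huilier's theorem, tan(E/4) = √[tan(s/2) tan((s−a)/2) tan((s−b)/2) tan((s−c)/2)], giving spherical excess E = 1.0047 rad.
Area = E·R² = 1.0047 × (6378.14)² ≈ 40870214 km².

40870214 km²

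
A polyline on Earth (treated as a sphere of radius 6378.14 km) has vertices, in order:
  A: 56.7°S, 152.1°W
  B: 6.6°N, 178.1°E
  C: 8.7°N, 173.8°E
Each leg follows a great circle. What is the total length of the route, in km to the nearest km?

Leg A→B: central angle 1.1840 rad, distance 7551.9 km.
Leg B→C: central angle 0.0829 rad, distance 528.9 km.
Total: 7551.9 + 528.9 ≈ 8081 km.

8081 km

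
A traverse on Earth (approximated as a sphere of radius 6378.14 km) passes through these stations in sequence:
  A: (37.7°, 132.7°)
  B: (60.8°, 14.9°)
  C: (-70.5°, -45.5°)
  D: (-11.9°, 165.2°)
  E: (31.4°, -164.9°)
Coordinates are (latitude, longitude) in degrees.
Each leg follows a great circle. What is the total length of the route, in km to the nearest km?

39419 km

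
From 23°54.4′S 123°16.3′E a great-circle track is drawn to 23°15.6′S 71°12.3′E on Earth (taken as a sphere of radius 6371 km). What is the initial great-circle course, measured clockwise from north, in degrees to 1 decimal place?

259.7°

With φ₁ = -0.4173, φ₂ = -0.4060, Δλ = -0.9087 rad, the forward-azimuth formula gives
θ = atan2( sin Δλ cos φ₂ , cos φ₁ sin φ₂ − sin φ₁ cos φ₂ cos Δλ ) = atan2(-0.7246, -0.1321) = -100.34°.
Adding 360° brings this into [0°, 360°): 259.7°.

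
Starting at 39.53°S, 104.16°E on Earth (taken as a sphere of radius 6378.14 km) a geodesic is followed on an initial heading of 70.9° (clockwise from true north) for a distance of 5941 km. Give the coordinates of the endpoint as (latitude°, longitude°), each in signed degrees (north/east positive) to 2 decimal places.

-10.21°, 154.56°

Angular distance δ = d/R = 5941/6378.14 = 0.93146 rad; initial bearing θ = 1.2374 rad.
sin φ₂ = sin φ₁ cos δ + cos φ₁ sin δ cos θ = (-0.6365)(0.5967) + (0.7713)(0.8025)(0.3272) = -0.1772, so φ₂ = -10.21°.
Δλ = atan2(sin θ sin δ cos φ₁, cos δ − sin φ₁ sin φ₂) = atan2(0.5849, 0.4839) = 50.400°.
λ₂ = 104.160° + 50.400° = 154.56°.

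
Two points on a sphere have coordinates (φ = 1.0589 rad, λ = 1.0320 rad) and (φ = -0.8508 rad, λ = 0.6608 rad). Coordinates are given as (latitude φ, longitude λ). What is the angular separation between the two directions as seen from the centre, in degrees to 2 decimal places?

With latitudes φ₁ = 60.671°, φ₂ = -48.747° and longitude difference Δλ = -21.268°:
Haversine: a = sin²(Δφ/2) + cos φ₁ cos φ₂ sin²(Δλ/2) = 0.6662 + (0.4898)(0.6594)(0.0341) = 0.67723.
Central angle c = 2·arcsin(√a) = 1.93312 rad.
So the angular separation is 110.76°.

110.76°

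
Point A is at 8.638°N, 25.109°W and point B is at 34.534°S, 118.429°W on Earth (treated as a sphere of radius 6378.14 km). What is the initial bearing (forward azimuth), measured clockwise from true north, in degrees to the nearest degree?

With φ₁ = 0.1508, φ₂ = -0.6027, Δλ = -1.6287 rad, the forward-azimuth formula gives
θ = atan2( sin Δλ cos φ₂ , cos φ₁ sin φ₂ − sin φ₁ cos φ₂ cos Δλ ) = atan2(-0.8224, -0.5533) = -123.93°.
Adding 360° brings this into [0°, 360°): 236°.

236°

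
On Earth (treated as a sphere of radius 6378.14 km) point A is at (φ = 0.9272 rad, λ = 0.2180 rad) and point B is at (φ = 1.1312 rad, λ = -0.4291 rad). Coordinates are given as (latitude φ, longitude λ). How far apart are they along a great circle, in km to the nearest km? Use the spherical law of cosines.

Let φ₁ = 0.9272 rad, φ₂ = 1.1312 rad, and Δλ = -0.6471 rad.
cos c = sin φ₁ sin φ₂ + cos φ₁ cos φ₂ cos Δλ = (0.7999)(0.9049) + (0.6001)(0.4256)(0.7978) = 0.92764,
so c = arccos(0.92764) = 0.38276 rad.
Distance = R·c = 6378.14 × 0.3828 ≈ 2441 km.

2441 km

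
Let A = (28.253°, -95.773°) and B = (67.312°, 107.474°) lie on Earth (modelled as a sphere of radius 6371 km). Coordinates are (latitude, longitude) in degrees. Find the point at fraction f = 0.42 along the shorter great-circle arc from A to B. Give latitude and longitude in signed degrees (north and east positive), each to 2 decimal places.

The central angle between A and B is δ = 1.4459 rad.
With f = 0.42, the slerp weights are sin((1−f)δ)/sin δ = 0.7496 and sin(fδ)/sin δ = 0.5751.
Weighted sum of the unit vectors: (0.7496)·(-0.0886,-0.8764,0.4734) + (0.5751)·(-0.1158,0.3679,0.9226) = (-0.1330, -0.4453, 0.8854).
Converting back: φ = atan2(z, √(x²+y²)) = 62.30°, λ = atan2(y, x) = -106.63°.

62.30°, -106.63°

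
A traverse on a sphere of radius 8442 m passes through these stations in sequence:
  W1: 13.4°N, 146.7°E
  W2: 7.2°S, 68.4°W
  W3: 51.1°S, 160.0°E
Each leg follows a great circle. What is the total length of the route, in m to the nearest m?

Leg W1→W2: central angle 2.5298 rad, distance 21357.0 m.
Leg W2→W3: central angle 1.8924 rad, distance 15975.7 m.
Total: 21357.0 + 15975.7 ≈ 37333 m.

37333 m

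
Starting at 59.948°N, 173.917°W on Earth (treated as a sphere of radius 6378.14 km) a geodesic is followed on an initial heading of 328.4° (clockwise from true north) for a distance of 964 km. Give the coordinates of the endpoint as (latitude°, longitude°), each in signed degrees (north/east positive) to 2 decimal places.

Angular distance δ = d/R = 964/6378.14 = 0.15114 rad; initial bearing θ = 5.7317 rad.
sin φ₂ = sin φ₁ cos δ + cos φ₁ sin δ cos θ = (0.8656)(0.9886) + (0.5008)(0.1506)(0.8517) = 0.9199, so φ₂ = 66.92°.
Δλ = atan2(sin θ sin δ cos φ₁, cos δ − sin φ₁ sin φ₂) = atan2(-0.0395, 0.1923) = -11.608°.
λ₂ = -173.917° − 11.608° = -185.52° → 174.48° after wrapping to (−180°, 180°].

66.92°, 174.48°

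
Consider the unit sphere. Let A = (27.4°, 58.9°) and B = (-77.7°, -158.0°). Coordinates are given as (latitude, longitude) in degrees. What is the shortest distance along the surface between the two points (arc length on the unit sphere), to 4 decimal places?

In radians: φ₁ = 0.4782, φ₂ = -1.3561, Δλ = 143.100° = 2.4976 rad.
Haversine: a = sin²(Δφ/2) + cos φ₁ cos φ₂ sin²(Δλ/2) = 0.6303 + (0.8878)(0.2130)(0.8998) = 0.80044.
Central angle c = 2·arcsin(√a) = 2.21540 rad.
On the unit sphere the arc length equals the central angle: 2.2154.

2.2154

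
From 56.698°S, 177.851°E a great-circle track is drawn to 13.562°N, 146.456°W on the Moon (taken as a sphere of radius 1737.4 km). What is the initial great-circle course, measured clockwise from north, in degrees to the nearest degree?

36°

Δλ = 35.693° = 0.6230 rad.
y = sin Δλ · cos φ₂ = (0.5834)(0.9721) = 0.5672
x = cos φ₁ sin φ₂ − sin φ₁ cos φ₂ cos Δλ = (0.5491)(0.2345) − (-0.8358)(0.9721)(0.8122) = 0.7886
θ = atan2(y, x) = 35.72°, so the bearing is 36°.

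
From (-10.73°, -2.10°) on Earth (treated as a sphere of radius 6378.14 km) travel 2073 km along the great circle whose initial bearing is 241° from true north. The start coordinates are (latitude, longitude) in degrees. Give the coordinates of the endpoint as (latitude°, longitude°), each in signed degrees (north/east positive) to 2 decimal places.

-19.18°, -19.30°

Angular distance δ = d/R = 2073/6378.14 = 0.32502 rad; initial bearing θ = 4.2062 rad.
sin φ₂ = sin φ₁ cos δ + cos φ₁ sin δ cos θ = (-0.1862)(0.9476) + (0.9825)(0.3193)(-0.4848) = -0.3285, so φ₂ = -19.18°.
Δλ = atan2(sin θ sin δ cos φ₁, cos δ − sin φ₁ sin φ₂) = atan2(-0.2744, 0.8865) = -17.200°.
λ₂ = -2.100° − 17.200° = -19.30°.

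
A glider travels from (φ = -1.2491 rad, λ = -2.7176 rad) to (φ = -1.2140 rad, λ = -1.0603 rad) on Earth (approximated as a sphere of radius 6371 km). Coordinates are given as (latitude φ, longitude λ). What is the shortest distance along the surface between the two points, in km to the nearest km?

3161 km

With latitudes φ₁ = -71.568°, φ₂ = -69.557° and longitude difference Δλ = 94.956°:
cos c = sin φ₁ sin φ₂ + cos φ₁ cos φ₂ cos Δλ = (-0.9487)(-0.9370) + (0.3162)(0.3493)(-0.0864) = 0.87941,
so c = arccos(0.87941) = 0.49617 rad.
Distance = R·c = 6371 × 0.4962 ≈ 3161 km.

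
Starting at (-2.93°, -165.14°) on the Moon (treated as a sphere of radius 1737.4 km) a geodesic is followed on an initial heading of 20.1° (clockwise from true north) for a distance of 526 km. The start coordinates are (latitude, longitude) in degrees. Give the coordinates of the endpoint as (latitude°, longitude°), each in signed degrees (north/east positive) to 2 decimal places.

Angular distance δ = d/R = 526/1737.4 = 0.30275 rad; initial bearing θ = 0.3508 rad.
sin φ₂ = sin φ₁ cos δ + cos φ₁ sin δ cos θ = (-0.0511)(0.9545) + (0.9987)(0.2981)(0.9391) = 0.2308, so φ₂ = 13.35°.
Δλ = atan2(sin θ sin δ cos φ₁, cos δ − sin φ₁ sin φ₂) = atan2(0.1023, 0.9663) = 6.045°.
λ₂ = -165.140° + 6.045° = -159.10°.

13.35°, -159.10°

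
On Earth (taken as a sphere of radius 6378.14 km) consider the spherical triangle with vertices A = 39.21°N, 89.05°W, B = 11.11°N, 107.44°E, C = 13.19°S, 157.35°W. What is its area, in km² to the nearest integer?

Side lengths (central angles): a = 1.7019, b = 1.4357, c = 2.2234 rad; semiperimeter s = 2.6805.
By l'Huilier's theorem, tan(E/4) = √[tan(s/2) tan((s−a)/2) tan((s−b)/2) tan((s−c)/2)], giving spherical excess E = 2.2065 rad.
Area = E·R² = 2.2065 × (6378.14)² ≈ 89760528 km².

89760528 km²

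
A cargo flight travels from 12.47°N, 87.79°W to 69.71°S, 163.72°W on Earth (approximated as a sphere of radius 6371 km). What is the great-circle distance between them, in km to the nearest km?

Let φ₁ = 0.2176 rad, φ₂ = -1.2167 rad, and Δλ = -1.3252 rad.
cos c = sin φ₁ sin φ₂ + cos φ₁ cos φ₂ cos Δλ = (0.2159)(-0.9379) + (0.9764)(0.3468)(0.2431) = -0.12022,
so c = arccos(-0.12022) = 1.69130 rad.
Distance = R·c = 6371 × 1.6913 ≈ 10775 km.

10775 km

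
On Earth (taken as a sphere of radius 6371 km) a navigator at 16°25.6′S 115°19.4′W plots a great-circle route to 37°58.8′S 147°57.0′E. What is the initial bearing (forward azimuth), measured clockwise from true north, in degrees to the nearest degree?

With φ₁ = -0.2867, φ₂ = -0.6629, Δλ = -1.6882 rad, the forward-azimuth formula gives
θ = atan2( sin Δλ cos φ₂ , cos φ₁ sin φ₂ − sin φ₁ cos φ₂ cos Δλ ) = atan2(-0.7828, -0.6164) = -128.22°.
Adding 360° brings this into [0°, 360°): 232°.

232°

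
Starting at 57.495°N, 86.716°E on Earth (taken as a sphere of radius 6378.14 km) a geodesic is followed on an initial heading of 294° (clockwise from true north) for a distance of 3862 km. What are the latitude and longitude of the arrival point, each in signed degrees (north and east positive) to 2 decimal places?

54.87°, 22.09°

Angular distance δ = d/R = 3862/6378.14 = 0.60551 rad; initial bearing θ = 5.1313 rad.
sin φ₂ = sin φ₁ cos δ + cos φ₁ sin δ cos θ = (0.8433)(0.8222) + (0.5374)(0.5692)(0.4067) = 0.8178, so φ₂ = 54.87°.
Δλ = atan2(sin θ sin δ cos φ₁, cos δ − sin φ₁ sin φ₂) = atan2(-0.2794, 0.1325) = -64.627°.
λ₂ = 86.716° − 64.627° = 22.09°.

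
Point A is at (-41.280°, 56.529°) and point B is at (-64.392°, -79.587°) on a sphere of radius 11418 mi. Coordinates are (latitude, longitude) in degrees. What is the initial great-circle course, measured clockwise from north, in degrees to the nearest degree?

Δλ = -136.116° = -2.3757 rad.
y = sin Δλ · cos φ₂ = (-0.6932)(0.4322) = -0.2996
x = cos φ₁ sin φ₂ − sin φ₁ cos φ₂ cos Δλ = (0.7515)(-0.9018) − (-0.6597)(0.4322)(-0.7207) = -0.8832
θ = atan2(y, x) = -161.26°; adding 360° gives 199°.

199°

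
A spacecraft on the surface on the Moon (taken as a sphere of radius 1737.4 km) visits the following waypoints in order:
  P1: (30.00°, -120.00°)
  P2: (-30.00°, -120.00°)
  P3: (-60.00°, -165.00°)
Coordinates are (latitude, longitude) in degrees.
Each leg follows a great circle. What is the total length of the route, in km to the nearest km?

3103 km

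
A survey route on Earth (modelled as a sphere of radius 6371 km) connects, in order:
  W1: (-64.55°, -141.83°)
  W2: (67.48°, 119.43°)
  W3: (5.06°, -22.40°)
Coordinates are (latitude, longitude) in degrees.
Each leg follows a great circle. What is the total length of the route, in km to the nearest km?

28003 km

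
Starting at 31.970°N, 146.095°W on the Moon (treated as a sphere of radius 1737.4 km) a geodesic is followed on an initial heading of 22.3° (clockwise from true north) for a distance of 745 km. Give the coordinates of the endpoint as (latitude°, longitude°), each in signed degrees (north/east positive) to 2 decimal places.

53.89°, -130.57°

Angular distance δ = d/R = 745/1737.4 = 0.42880 rad; initial bearing θ = 0.3892 rad.
sin φ₂ = sin φ₁ cos δ + cos φ₁ sin δ cos θ = (0.5295)(0.9095) + (0.8483)(0.4158)(0.9252) = 0.8079, so φ₂ = 53.89°.
Δλ = atan2(sin θ sin δ cos φ₁, cos δ − sin φ₁ sin φ₂) = atan2(0.1338, 0.4817) = 15.528°.
λ₂ = -146.095° + 15.528° = -130.57°.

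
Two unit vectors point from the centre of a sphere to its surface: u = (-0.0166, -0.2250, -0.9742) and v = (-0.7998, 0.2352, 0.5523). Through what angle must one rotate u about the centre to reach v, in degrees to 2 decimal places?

125.29°

u·v = -0.5777; |u| = 1.0000, |v| = 1.0000.
cos θ = (u·v)/(|u||v|) = -0.5777, so θ = 125.29°.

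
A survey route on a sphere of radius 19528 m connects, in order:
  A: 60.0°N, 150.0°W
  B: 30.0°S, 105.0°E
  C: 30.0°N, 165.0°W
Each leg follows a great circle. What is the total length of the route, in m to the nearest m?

77541 m

Leg A→B: central angle 2.1473 rad, distance 41932.2 m.
Leg B→C: central angle 1.8235 rad, distance 35608.9 m.
Total: 41932.2 + 35608.9 ≈ 77541 m.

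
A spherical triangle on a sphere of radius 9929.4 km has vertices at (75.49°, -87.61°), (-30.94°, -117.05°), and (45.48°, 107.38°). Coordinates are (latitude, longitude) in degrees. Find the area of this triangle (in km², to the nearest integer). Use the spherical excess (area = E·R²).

Side lengths (central angles): a = 2.4915, b = 1.0233, c = 1.8866 rad; semiperimeter s = 2.7007.
By l'Huilier's theorem, tan(E/4) = √[tan(s/2) tan((s−a)/2) tan((s−b)/2) tan((s−c)/2)], giving spherical excess E = 1.7708 rad.
Area = E·R² = 1.7708 × (9929.4)² ≈ 174583595 km².

174583595 km²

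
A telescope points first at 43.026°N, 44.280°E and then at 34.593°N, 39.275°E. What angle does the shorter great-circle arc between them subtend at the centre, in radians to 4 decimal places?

In radians: φ₁ = 0.7509, φ₂ = 0.6038, Δλ = -5.005° = -0.0874 rad.
Haversine: a = sin²(Δφ/2) + cos φ₁ cos φ₂ sin²(Δλ/2) = 0.0054 + (0.7310)(0.8232)(0.0019) = 0.00655.
Central angle c = 2·arcsin(√a) = 0.16208 rad.
So the angular separation is 0.1621 rad.

0.1621 rad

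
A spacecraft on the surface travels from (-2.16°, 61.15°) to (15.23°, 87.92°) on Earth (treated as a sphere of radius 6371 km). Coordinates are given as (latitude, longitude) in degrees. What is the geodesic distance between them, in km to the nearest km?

3523 km

With latitudes φ₁ = -2.160°, φ₂ = 15.230° and longitude difference Δλ = 26.770°:
Haversine: a = sin²(Δφ/2) + cos φ₁ cos φ₂ sin²(Δλ/2) = 0.0229 + (0.9993)(0.9649)(0.0536) = 0.07452.
Central angle c = 2·arcsin(√a) = 0.55300 rad.
Distance = R·c = 6371 × 0.5530 ≈ 3523 km.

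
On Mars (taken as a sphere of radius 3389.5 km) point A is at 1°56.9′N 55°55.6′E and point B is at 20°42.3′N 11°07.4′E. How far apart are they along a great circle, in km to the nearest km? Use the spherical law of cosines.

In radians: φ₁ = 0.0340, φ₂ = 0.3614, Δλ = -44.803° = -0.7820 rad.
cos c = sin φ₁ sin φ₂ + cos φ₁ cos φ₂ cos Δλ = (0.0340)(0.3536) + (0.9994)(0.9354)(0.7095) = 0.67534,
so c = arccos(0.67534) = 0.82937 rad.
Distance = R·c = 3389.5 × 0.8294 ≈ 2811 km.

2811 km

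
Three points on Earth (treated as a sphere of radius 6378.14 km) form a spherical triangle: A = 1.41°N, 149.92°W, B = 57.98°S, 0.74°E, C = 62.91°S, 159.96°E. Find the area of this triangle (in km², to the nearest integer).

Side lengths (central angles): a = 1.0133, b = 1.2974, c = 2.0748 rad; semiperimeter s = 2.1927.
By l'Huilier's theorem, tan(E/4) = √[tan(s/2) tan((s−a)/2) tan((s−b)/2) tan((s−c)/2)], giving spherical excess E = 0.7595 rad.
Area = E·R² = 0.7595 × (6378.14)² ≈ 30897764 km².

30897764 km²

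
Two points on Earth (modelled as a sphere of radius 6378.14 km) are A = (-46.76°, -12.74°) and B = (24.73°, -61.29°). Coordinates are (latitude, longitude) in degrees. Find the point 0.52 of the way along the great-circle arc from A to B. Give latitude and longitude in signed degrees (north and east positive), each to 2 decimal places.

The central angle between A and B is δ = 1.4635 rad.
With f = 0.52, the slerp weights are sin((1−f)δ)/sin δ = 0.6498 and sin(fδ)/sin δ = 0.6936.
Weighted sum of the unit vectors: (0.6498)·(0.6682,-0.1511,-0.7285) + (0.6936)·(0.4363,-0.7966,0.4183) = (0.7369, -0.6507, -0.1832).
Converting back: φ = atan2(z, √(x²+y²)) = -10.56°, λ = atan2(y, x) = -41.45°.

-10.56°, -41.45°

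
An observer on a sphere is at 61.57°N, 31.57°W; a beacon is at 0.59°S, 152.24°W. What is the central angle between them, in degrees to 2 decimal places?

In radians: φ₁ = 1.0746, φ₂ = -0.0103, Δλ = -120.670° = -2.1061 rad.
Haversine: a = sin²(Δφ/2) + cos φ₁ cos φ₂ sin²(Δλ/2) = 0.2665 + (0.4761)(0.9999)(0.7550) = 0.62594.
Central angle c = 2·arcsin(√a) = 1.82543 rad.
So the angular separation is 104.59°.

104.59°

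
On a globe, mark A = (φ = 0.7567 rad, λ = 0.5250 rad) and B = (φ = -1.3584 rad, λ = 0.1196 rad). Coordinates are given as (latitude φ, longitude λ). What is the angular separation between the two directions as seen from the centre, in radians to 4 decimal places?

In radians: φ₁ = 0.7567, φ₂ = -1.3584, Δλ = -23.228° = -0.4054 rad.
Haversine: a = sin²(Δφ/2) + cos φ₁ cos φ₂ sin²(Δλ/2) = 0.7589 + (0.7271)(0.2108)(0.0405) = 0.76512.
Central angle c = 2·arcsin(√a) = 2.12969 rad.
So the angular separation is 2.1297 rad.

2.1297 rad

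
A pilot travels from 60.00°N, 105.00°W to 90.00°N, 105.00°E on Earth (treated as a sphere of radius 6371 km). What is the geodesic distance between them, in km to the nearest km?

3336 km

In radians: φ₁ = 1.0472, φ₂ = 1.5708, Δλ = -150.000° = -2.6180 rad.
cos c = sin φ₁ sin φ₂ + cos φ₁ cos φ₂ cos Δλ = (0.8660)(1.0000) + (0.5000)(0.0000)(-0.8660) = 0.86603,
so c = arccos(0.86603) = 0.52360 rad.
Distance = R·c = 6371 × 0.5236 ≈ 3336 km.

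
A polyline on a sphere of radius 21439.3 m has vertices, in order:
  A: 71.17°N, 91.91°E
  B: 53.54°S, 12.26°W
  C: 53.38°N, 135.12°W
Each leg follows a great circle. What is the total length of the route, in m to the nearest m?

108826 m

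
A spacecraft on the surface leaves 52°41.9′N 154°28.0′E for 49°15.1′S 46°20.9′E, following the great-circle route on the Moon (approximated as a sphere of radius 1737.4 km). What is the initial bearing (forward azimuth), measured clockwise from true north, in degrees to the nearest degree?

244°

Δλ = -108.118° = -1.8870 rad.
y = sin Δλ · cos φ₂ = (-0.9504)(0.6527) = -0.6204
x = cos φ₁ sin φ₂ − sin φ₁ cos φ₂ cos Δλ = (0.6060)(-0.7576) − (0.7955)(0.6527)(-0.3110) = -0.2976
θ = atan2(y, x) = -115.63°; adding 360° gives 244°.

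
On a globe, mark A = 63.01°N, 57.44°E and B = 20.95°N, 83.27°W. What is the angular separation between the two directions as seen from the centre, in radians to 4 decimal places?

In radians: φ₁ = 1.0997, φ₂ = 0.3656, Δλ = -140.710° = -2.4559 rad.
cos c = sin φ₁ sin φ₂ + cos φ₁ cos φ₂ cos Δλ = (0.8911)(0.3576) + (0.4538)(0.9339)(-0.7740) = -0.00942,
so c = arccos(-0.00942) = 1.58021 rad.
So the angular separation is 1.5802 rad.

1.5802 rad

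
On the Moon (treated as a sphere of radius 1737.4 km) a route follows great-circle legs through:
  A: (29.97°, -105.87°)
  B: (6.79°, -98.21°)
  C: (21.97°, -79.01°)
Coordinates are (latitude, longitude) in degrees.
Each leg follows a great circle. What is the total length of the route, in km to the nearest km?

1462 km

Leg A→B: central angle 0.4236 rad, distance 736.0 km.
Leg B→C: central angle 0.4180 rad, distance 726.3 km.
Total: 736.0 + 726.3 ≈ 1462 km.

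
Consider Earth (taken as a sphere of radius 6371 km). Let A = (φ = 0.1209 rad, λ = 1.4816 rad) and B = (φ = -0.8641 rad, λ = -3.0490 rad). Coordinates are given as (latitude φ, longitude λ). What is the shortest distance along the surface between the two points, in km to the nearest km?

In radians: φ₁ = 0.1209, φ₂ = -0.8641, Δλ = 100.416° = 1.7526 rad.
Haversine: a = sin²(Δφ/2) + cos φ₁ cos φ₂ sin²(Δλ/2) = 0.2236 + (0.9927)(0.6493)(0.5904) = 0.60413.
Central angle c = 2·arcsin(√a) = 1.78059 rad.
Distance = R·c = 6371 × 1.7806 ≈ 11344 km.

11344 km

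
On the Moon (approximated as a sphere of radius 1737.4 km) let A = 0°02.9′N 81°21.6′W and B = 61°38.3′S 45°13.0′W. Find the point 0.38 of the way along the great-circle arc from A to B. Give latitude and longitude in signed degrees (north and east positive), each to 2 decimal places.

-24.31°, -73.08°

The central angle between A and B is δ = 1.1779 rad.
With f = 0.38, the slerp weights are sin((1−f)δ)/sin δ = 0.7221 and sin(fδ)/sin δ = 0.4685.
Weighted sum of the unit vectors: (0.7221)·(0.1502,-0.9887,0.0008) + (0.4685)·(0.3346,-0.3372,-0.8800) = (0.2653, -0.8719, -0.4117).
Converting back: φ = atan2(z, √(x²+y²)) = -24.31°, λ = atan2(y, x) = -73.08°.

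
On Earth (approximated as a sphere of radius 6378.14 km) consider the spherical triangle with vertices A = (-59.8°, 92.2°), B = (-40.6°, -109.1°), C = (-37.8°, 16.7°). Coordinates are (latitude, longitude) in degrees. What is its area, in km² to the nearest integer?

Side lengths (central angles): a = 1.5229, b = 0.8902, c = 1.3627 rad; semiperimeter s = 1.8879.
By l'Huilier's theorem, tan(E/4) = √[tan(s/2) tan((s−a)/2) tan((s−b)/2) tan((s−c)/2)], giving spherical excess E = 0.7633 rad.
Area = E·R² = 0.7633 × (6378.14)² ≈ 31051312 km².

31051312 km²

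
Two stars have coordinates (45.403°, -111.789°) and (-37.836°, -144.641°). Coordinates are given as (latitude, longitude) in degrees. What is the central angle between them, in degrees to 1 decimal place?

88.3°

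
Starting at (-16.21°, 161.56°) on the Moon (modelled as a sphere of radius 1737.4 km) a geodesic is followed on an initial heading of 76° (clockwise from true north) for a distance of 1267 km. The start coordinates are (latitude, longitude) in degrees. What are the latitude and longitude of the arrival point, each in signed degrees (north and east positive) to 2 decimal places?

-3.06°, -158.09°

Angular distance δ = d/R = 1267/1737.4 = 0.72925 rad; initial bearing θ = 1.3265 rad.
sin φ₂ = sin φ₁ cos δ + cos φ₁ sin δ cos θ = (-0.2792)(0.7457) + (0.9602)(0.6663)(0.2419) = -0.0534, so φ₂ = -3.06°.
Δλ = atan2(sin θ sin δ cos φ₁, cos δ − sin φ₁ sin φ₂) = atan2(0.6208, 0.7308) = 40.349°.
λ₂ = 161.560° + 40.349° = 201.91° → -158.09° after wrapping to (−180°, 180°].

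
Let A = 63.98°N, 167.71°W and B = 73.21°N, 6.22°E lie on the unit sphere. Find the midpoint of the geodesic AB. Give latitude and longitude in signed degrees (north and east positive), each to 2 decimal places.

Central angle δ = 0.7461 rad. Interpolating on the sphere with fraction f = 0.5:
P = [sin((1−f)δ)·A + sin(fδ)·B] / sin δ = 0.5369·A + 0.5369·B in Cartesian coordinates,
giving P = (-0.0760, -0.0333, 0.9966), i.e. latitude 85.24°, longitude -156.31°.

85.24°, -156.31°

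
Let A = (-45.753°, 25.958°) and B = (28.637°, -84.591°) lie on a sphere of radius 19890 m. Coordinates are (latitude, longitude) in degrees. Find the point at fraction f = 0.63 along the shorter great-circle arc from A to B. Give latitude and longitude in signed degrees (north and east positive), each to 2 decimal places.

-3.12°, -50.12°

The central angle between A and B is δ = 2.1631 rad.
With f = 0.63, the slerp weights are sin((1−f)δ)/sin δ = 0.8649 and sin(fδ)/sin δ = 1.1793.
Weighted sum of the unit vectors: (0.8649)·(0.6274,0.3054,-0.7163) + (1.1793)·(0.0827,-0.8738,0.4793) = (0.6402, -0.7663, -0.0544).
Converting back: φ = atan2(z, √(x²+y²)) = -3.12°, λ = atan2(y, x) = -50.12°.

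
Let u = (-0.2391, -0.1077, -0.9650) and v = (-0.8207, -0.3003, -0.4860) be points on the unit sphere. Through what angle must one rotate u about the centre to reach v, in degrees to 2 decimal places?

45.77°

u·v = 0.6976; |u| = 1.0000, |v| = 1.0000.
cos θ = (u·v)/(|u||v|) = 0.6976, so θ = 45.77°.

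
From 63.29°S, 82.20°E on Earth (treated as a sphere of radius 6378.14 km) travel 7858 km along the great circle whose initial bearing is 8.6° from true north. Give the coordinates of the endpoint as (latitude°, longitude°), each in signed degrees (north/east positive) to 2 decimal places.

7.02°, 90.37°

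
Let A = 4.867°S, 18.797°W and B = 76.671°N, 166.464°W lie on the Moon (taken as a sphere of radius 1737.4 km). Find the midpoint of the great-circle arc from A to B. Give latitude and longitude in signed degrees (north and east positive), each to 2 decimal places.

47.60°, -27.54°

The central angle between A and B is δ = 1.8511 rad.
With f = 0.5, the slerp weights are sin((1−f)δ)/sin δ = 0.8314 and sin(fδ)/sin δ = 0.8314.
Weighted sum of the unit vectors: (0.8314)·(0.9433,-0.3211,-0.0848) + (0.8314)·(-0.2241,-0.0540,0.9731) = (0.5979, -0.3118, 0.7385).
Converting back: φ = atan2(z, √(x²+y²)) = 47.60°, λ = atan2(y, x) = -27.54°.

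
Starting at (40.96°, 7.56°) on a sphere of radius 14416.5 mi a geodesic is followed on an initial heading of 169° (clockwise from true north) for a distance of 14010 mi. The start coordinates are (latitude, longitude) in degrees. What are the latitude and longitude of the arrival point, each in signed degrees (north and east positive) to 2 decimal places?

-14.04°, 16.91°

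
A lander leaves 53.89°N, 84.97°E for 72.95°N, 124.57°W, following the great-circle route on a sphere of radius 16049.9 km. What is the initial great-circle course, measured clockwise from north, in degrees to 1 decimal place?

With φ₁ = 0.9406, φ₂ = 1.2732, Δλ = 2.6260 rad, the forward-azimuth formula gives
θ = atan2( sin Δλ cos φ₂ , cos φ₁ sin φ₂ − sin φ₁ cos φ₂ cos Δλ ) = atan2(0.1446, 0.7695) = 10.64°.
So the initial bearing is 10.6°.

10.6°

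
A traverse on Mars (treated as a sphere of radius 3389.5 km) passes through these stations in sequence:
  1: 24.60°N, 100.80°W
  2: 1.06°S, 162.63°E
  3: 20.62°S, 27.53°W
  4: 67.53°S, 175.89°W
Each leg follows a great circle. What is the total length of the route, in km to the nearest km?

20194 km

Leg 1→2: central angle 1.6827 rad, distance 5703.7 km.
Leg 2→3: central angle 2.7253 rad, distance 9237.3 km.
Leg 3→4: central angle 1.5499 rad, distance 5253.4 km.
Total: 5703.7 + 9237.3 + 5253.4 ≈ 20194 km.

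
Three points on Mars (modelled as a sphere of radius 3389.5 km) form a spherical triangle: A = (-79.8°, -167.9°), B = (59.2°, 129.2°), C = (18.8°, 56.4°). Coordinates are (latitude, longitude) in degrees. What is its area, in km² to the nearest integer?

Side lengths (central angles): a = 1.1372, b = 2.0232, c = 2.5049 rad; semiperimeter s = 2.8327.
By l'Huilier's theorem, tan(E/4) = √[tan(s/2) tan((s−a)/2) tan((s−b)/2) tan((s−c)/2)], giving spherical excess E = 2.4908 rad.
Area = E·R² = 2.4908 × (3389.5)² ≈ 28615635 km².

28615635 km²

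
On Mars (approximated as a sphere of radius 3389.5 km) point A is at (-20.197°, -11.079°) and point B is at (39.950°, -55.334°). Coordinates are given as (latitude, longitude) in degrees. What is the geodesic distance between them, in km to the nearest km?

With latitudes φ₁ = -20.197°, φ₂ = 39.950° and longitude difference Δλ = -44.255°:
Haversine: a = sin²(Δφ/2) + cos φ₁ cos φ₂ sin²(Δλ/2) = 0.2511 + (0.9385)(0.7666)(0.1419) = 0.35319.
Central angle c = 2·arcsin(√a) = 1.27278 rad.
Distance = R·c = 3389.5 × 1.2728 ≈ 4314 km.

4314 km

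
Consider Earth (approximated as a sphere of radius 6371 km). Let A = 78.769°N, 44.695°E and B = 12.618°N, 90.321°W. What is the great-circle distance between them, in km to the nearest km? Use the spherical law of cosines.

Let φ₁ = 1.3748 rad, φ₂ = 0.2202 rad, and Δλ = -2.3565 rad.
cos c = sin φ₁ sin φ₂ + cos φ₁ cos φ₂ cos Δλ = (0.9808)(0.2184) + (0.1948)(0.9758)(-0.7073) = 0.07984,
so c = arccos(0.07984) = 1.49088 rad.
Distance = R·c = 6371 × 1.4909 ≈ 9498 km.

9498 km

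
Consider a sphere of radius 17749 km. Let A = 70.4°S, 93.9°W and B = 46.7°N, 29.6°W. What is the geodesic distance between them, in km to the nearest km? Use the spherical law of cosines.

38989 km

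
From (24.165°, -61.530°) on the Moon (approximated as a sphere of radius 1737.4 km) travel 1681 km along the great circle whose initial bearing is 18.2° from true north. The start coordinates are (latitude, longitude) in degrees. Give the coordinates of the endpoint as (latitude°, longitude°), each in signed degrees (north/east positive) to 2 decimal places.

71.08°, -9.03°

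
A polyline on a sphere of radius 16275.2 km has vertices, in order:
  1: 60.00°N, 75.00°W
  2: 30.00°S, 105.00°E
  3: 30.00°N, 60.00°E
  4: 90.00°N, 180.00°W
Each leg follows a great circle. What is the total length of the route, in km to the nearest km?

80592 km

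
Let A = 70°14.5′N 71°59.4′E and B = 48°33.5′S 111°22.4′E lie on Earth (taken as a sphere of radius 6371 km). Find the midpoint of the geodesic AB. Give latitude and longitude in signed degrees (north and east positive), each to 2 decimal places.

The central angle between A and B is δ = 2.1324 rad.
With f = 0.5, the slerp weights are sin((1−f)δ)/sin δ = 1.0342 and sin(fδ)/sin δ = 1.0342.
Weighted sum of the unit vectors: (1.0342)·(0.1045,0.3215,0.9411) + (1.0342)·(-0.2412,0.6163,-0.7496) = (-0.1414, 0.9699, 0.1981).
Converting back: φ = atan2(z, √(x²+y²)) = 11.42°, λ = atan2(y, x) = 98.29°.

11.42°, 98.29°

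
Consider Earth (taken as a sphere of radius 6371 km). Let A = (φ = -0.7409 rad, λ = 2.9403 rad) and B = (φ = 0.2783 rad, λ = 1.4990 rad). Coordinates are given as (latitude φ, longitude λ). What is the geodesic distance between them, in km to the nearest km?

With latitudes φ₁ = -42.450°, φ₂ = 15.945° and longitude difference Δλ = -82.580°:
cos c = sin φ₁ sin φ₂ + cos φ₁ cos φ₂ cos Δλ = (-0.6750)(0.2747) + (0.7379)(0.9615)(0.1291) = -0.09381,
so c = arccos(-0.09381) = 1.66474 rad.
Distance = R·c = 6371 × 1.6647 ≈ 10606 km.

10606 km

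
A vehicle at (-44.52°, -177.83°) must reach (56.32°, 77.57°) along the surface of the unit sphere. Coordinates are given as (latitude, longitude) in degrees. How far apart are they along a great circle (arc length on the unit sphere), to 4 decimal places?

In radians: φ₁ = -0.7770, φ₂ = 0.9830, Δλ = -104.600° = -1.8256 rad.
cos c = sin φ₁ sin φ₂ + cos φ₁ cos φ₂ cos Δλ = (-0.7012)(0.8321) + (0.7130)(0.5546)(-0.2521) = -0.68314,
so c = arccos(-0.68314) = 2.32284 rad.
On the unit sphere the arc length equals the central angle: 2.3228.

2.3228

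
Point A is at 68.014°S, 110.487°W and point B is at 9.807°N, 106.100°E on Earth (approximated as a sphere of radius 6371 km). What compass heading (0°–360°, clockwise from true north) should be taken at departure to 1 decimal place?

With φ₁ = -1.1871, φ₂ = 0.1712, Δλ = -2.5030 rad, the forward-azimuth formula gives
θ = atan2( sin Δλ cos φ₂ , cos φ₁ sin φ₂ − sin φ₁ cos φ₂ cos Δλ ) = atan2(-0.5873, -0.6699) = -138.76°.
Adding 360° brings this into [0°, 360°): 221.2°.

221.2°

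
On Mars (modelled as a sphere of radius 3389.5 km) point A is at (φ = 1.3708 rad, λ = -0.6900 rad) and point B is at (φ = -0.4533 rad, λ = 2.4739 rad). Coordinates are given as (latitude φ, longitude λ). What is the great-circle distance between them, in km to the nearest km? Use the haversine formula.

Let φ₁ = 1.3708 rad, φ₂ = -0.4533 rad, and Δλ = -3.1193 rad.
Haversine: a = sin²(Δφ/2) + cos φ₁ cos φ₂ sin²(Δλ/2) = 0.6253 + (0.1987)(0.8990)(0.9999) = 0.80388.
Central angle c = 2·arcsin(√a) = 2.22404 rad.
Distance = R·c = 3389.5 × 2.2240 ≈ 7538 km.

7538 km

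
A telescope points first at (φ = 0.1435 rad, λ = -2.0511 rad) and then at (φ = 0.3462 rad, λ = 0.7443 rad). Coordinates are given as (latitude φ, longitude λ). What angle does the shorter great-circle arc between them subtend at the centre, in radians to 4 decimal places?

2.5450 rad

Let φ₁ = 0.1435 rad, φ₂ = 0.3462 rad, and Δλ = 2.7954 rad.
Haversine: a = sin²(Δφ/2) + cos φ₁ cos φ₂ sin²(Δλ/2) = 0.0102 + (0.9897)(0.9407)(0.9703) = 0.91362.
Central angle c = 2·arcsin(√a) = 2.54497 rad.
So the angular separation is 2.5450 rad.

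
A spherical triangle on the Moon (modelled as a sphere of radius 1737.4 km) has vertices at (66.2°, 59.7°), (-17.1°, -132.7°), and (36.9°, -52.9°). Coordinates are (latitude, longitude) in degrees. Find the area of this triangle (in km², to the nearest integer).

4359530 km²

Side lengths (central angles): a = 1.6120, b = 1.1315, c = 2.2728 rad; semiperimeter s = 2.5081.
By l'Huilier's theorem, tan(E/4) = √[tan(s/2) tan((s−a)/2) tan((s−b)/2) tan((s−c)/2)], giving spherical excess E = 1.4442 rad.
Area = E·R² = 1.4442 × (1737.4)² ≈ 4359530 km².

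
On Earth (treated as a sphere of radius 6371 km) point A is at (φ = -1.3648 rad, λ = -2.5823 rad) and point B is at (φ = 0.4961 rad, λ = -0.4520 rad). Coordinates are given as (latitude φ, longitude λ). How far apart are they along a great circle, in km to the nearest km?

With latitudes φ₁ = -78.197°, φ₂ = 28.424° and longitude difference Δλ = 122.057°:
cos c = sin φ₁ sin φ₂ + cos φ₁ cos φ₂ cos Δλ = (-0.9789)(0.4760) + (0.2045)(0.8794)(-0.5308) = -0.56141,
so c = arccos(-0.56141) = 2.16689 rad.
Distance = R·c = 6371 × 2.1669 ≈ 13805 km.

13805 km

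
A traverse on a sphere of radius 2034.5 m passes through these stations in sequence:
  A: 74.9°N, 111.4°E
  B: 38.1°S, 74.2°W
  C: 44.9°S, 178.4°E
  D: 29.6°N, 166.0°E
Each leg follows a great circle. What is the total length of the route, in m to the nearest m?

10399 m

Leg A→B: central angle 2.4977 rad, distance 5081.5 m.
Leg B→C: central angle 1.2986 rad, distance 2642.0 m.
Leg C→D: central angle 1.3151 rad, distance 2675.7 m.
Total: 5081.5 + 2642.0 + 2675.7 ≈ 10399 m.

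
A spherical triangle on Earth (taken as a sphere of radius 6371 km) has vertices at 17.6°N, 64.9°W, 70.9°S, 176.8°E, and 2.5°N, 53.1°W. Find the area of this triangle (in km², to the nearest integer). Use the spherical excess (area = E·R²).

15755065 km²

Side lengths (central angles): a = 1.8253, b = 0.3321, c = 2.0193 rad; semiperimeter s = 2.0884.
By l'Huilier's theorem, tan(E/4) = √[tan(s/2) tan((s−a)/2) tan((s−b)/2) tan((s−c)/2)], giving spherical excess E = 0.3882 rad.
Area = E·R² = 0.3882 × (6371)² ≈ 15755065 km².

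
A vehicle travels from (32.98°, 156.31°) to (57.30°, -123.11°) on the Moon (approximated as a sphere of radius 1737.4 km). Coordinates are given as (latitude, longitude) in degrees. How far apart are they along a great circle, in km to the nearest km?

With latitudes φ₁ = 32.980°, φ₂ = 57.300° and longitude difference Δλ = 80.580°:
Haversine: a = sin²(Δφ/2) + cos φ₁ cos φ₂ sin²(Δλ/2) = 0.0444 + (0.8389)(0.5402)(0.4182) = 0.23388.
Central angle c = 2·arcsin(√a) = 1.00954 rad.
Distance = R·c = 1737.4 × 1.0095 ≈ 1754 km.

1754 km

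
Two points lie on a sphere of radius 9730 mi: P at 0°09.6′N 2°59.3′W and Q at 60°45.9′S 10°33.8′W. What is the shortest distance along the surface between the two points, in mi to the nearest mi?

In radians: φ₁ = 0.0028, φ₂ = -1.0605, Δλ = -7.575° = -0.1322 rad.
cos c = sin φ₁ sin φ₂ + cos φ₁ cos φ₂ cos Δλ = (0.0028)(-0.8726) + (1.0000)(0.4884)(0.9913) = 0.48169,
so c = arccos(0.48169) = 1.06821 rad.
Distance = R·c = 9730 × 1.0682 ≈ 10394 mi.

10394 mi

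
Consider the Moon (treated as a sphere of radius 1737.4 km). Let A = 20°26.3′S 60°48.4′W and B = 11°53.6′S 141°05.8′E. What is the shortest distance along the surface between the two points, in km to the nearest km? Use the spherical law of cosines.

Let φ₁ = -0.3567 rad, φ₂ = -0.2076 rad, and Δλ = -2.7593 rad.
cos c = sin φ₁ sin φ₂ + cos φ₁ cos φ₂ cos Δλ = (-0.3492)(-0.2061) + (0.9370)(0.9785)(-0.9278) = -0.77878,
so c = arccos(-0.77878) = 2.46351 rad.
Distance = R·c = 1737.4 × 2.4635 ≈ 4280 km.

4280 km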